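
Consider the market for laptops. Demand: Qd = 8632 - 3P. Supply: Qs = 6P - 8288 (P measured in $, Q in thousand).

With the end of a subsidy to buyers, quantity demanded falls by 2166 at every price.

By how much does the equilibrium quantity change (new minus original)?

Original equilibrium: 8632 - 3P = 6P - 8288 gives 16920 = 9P, so P = 1880 and Q = 2992.
After the shift, demand is Qd = 6466 - 3P and supply is Qs = 6P - 8288.
New equilibrium: 6466 - 3P = 6P - 8288 ⇒ 14754 = 9P ⇒ P = 4918/3 ≈ 1639.3333, Q = 1548.
ΔQ = 1548 − 2992 = -1444.

-1444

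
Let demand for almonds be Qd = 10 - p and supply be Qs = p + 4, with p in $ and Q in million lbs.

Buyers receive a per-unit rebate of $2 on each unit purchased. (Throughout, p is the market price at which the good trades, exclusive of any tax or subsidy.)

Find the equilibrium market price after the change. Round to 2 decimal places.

4.00

Solve the original market: 10 - p = p + 4, hence p = 3 and Q = 7.
Since buyers' out-of-pocket price is the market price minus the rebate, the effective demand curve becomes Qd = 12 - p.
Clearing the new market: 12 - p = p + 4, so p = 4 and Q = 8.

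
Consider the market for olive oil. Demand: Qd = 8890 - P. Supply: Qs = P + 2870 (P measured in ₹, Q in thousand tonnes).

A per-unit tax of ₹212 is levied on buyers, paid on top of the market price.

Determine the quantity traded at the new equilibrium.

Initially, 8890 - P = P + 2870, so 6020 = 2P and P = 3010, Q = 5880.
Since buyers pay the price plus the tax, the effective demand curve becomes Qd = 8678 - P.
New equilibrium: 8678 - P = P + 2870 ⇒ 5808 = 2P ⇒ P = 2904, Q = 5774.

5774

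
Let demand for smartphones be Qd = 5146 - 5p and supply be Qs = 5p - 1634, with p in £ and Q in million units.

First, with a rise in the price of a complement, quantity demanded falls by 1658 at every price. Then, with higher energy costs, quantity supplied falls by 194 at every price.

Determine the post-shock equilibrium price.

531.6

Original equilibrium: 5146 - 5p = 5p - 1634 gives 6780 = 10p, so p = 678 and Q = 1756.
With the change applied: demand Qd = 3488 - 5p, supply Qs = 5p - 1828.
New equilibrium: 3488 - 5p = 5p - 1828 ⇒ 5316 = 10p ⇒ p = 531.6, Q = 830.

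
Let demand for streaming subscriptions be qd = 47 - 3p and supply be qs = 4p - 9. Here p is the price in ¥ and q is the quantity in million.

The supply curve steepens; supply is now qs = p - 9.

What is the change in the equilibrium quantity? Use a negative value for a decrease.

Original equilibrium: 47 - 3p = 4p - 9 gives 56 = 7p, so p = 8 and q = 23.
The new curves are qd = 47 - 3p (demand) and qs = p - 9 (supply).
New equilibrium: 47 - 3p = p - 9 ⇒ 56 = 4p ⇒ p = 14, q = 5.
Δq = 5 − 23 = -18.

-18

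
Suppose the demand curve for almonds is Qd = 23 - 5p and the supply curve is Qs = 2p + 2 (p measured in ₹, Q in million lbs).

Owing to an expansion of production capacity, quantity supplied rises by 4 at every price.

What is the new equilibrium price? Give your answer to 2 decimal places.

Before the shock: 23 - 5p = 2p + 2 ⇒ 21 = 7p ⇒ p = 3, Q = 8.
After the shift, demand is Qd = 23 - 5p and supply is Qs = 2p + 6.
Equate the new curves: 23 - 5p = 2p + 6, giving 17 = 7p, p = 17/7 ≈ 2.4286, Q = 76/7 ≈ 10.8571.

2.43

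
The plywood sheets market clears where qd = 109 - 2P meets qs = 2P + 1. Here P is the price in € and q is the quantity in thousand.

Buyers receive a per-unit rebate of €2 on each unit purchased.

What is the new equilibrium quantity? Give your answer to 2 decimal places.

Original equilibrium: 109 - 2P = 2P + 1 gives 108 = 4P, so P = 27 and q = 55.
Since buyers' out-of-pocket price is the market price minus the rebate, the effective demand curve becomes qd = 113 - 2P.
Clearing the new market: 113 - 2P = 2P + 1, so P = 28 and q = 57.

57.00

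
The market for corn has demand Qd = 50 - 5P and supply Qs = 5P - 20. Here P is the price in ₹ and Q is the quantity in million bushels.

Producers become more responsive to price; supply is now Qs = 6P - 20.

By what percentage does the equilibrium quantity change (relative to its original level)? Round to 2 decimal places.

Original equilibrium: 50 - 5P = 5P - 20 gives 70 = 10P, so P = 7 and Q = 15.
The shock moves the curves to Qd = 50 - 5P and Qs = 6P - 20.
Clearing the new market: 50 - 5P = 6P - 20, so P = 70/11 ≈ 6.3636 and Q = 200/11 ≈ 18.1818.
%ΔQ = (18.1818 − 15) / 15 × 100 = +21.21%.

+21.21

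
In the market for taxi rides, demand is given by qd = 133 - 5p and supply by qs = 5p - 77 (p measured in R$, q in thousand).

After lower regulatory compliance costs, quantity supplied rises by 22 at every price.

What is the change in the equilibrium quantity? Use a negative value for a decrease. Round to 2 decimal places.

Initially, 133 - 5p = 5p - 77, so 210 = 10p and p = 21, q = 28.
After the shift, demand is qd = 133 - 5p and supply is qs = 5p - 55.
Setting them equal: 133 - 5p = 5p - 55 → 188 = 10p, so p = 18.8 and q = 39.
Δq = 39 − 28 = +11.00.

+11.00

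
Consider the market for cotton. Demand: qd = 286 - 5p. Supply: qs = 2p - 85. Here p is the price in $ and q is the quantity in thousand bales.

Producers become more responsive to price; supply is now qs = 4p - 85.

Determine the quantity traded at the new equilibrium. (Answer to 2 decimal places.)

79.89

Original equilibrium: 286 - 5p = 2p - 85 gives 371 = 7p, so p = 53 and q = 21.
With the change applied: demand qd = 286 - 5p, supply qs = 4p - 85.
Clearing the new market: 286 - 5p = 4p - 85, so p = 371/9 ≈ 41.2222 and q = 719/9 ≈ 79.8889.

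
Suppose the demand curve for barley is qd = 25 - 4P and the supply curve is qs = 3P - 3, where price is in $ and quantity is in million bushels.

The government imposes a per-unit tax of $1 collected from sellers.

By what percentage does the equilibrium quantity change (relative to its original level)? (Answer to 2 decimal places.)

Original equilibrium: 25 - 4P = 3P - 3 gives 28 = 7P, so P = 4 and q = 9.
Since sellers keep the price net of the tax, the effective supply curve becomes qs = 3P - 6.
Setting them equal: 25 - 4P = 3P - 6 → 31 = 7P, so P = 31/7 ≈ 4.4286 and q = 51/7 ≈ 7.2857.
%Δq = (7.2857 − 9) / 9 × 100 = -19.05%.

-19.05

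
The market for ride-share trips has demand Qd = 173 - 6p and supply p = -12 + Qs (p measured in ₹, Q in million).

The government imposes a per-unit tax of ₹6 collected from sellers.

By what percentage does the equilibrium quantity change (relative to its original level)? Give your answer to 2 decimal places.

-14.69

Solve the original market: 173 - 6p = p + 12, hence p = 23 and Q = 35.
Since sellers keep the price net of the tax, the effective supply curve becomes Qs = p + 6.
Equate the new curves: 173 - 6p = p + 6, giving 167 = 7p, p = 167/7 ≈ 23.8571, Q = 209/7 ≈ 29.8571.
%ΔQ = (29.8571 − 35) / 35 × 100 = -14.69%.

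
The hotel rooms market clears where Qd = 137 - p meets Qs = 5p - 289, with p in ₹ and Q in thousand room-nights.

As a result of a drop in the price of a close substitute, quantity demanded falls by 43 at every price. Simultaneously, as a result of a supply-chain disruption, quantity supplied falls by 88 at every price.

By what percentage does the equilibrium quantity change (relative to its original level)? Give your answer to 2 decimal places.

Original equilibrium: 137 - p = 5p - 289 gives 426 = 6p, so p = 71 and Q = 66.
The new curves are Qd = 94 - p (demand) and Qs = 5p - 377 (supply).
Clearing the new market: 94 - p = 5p - 377, so p = 78.5 and Q = 15.5.
%ΔQ = (15.5 − 66) / 66 × 100 = -76.52%.

-76.52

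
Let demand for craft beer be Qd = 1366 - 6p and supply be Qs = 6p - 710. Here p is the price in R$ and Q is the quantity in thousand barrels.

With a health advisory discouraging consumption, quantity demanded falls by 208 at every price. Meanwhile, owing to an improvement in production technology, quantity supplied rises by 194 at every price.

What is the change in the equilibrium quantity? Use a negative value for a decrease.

-7

Original equilibrium: 1366 - 6p = 6p - 710 gives 2076 = 12p, so p = 173 and Q = 328.
The new curves are Qd = 1158 - 6p (demand) and Qs = 6p - 516 (supply).
Clearing the new market: 1158 - 6p = 6p - 516, so p = 139.5 and Q = 321.
ΔQ = 321 − 328 = -7.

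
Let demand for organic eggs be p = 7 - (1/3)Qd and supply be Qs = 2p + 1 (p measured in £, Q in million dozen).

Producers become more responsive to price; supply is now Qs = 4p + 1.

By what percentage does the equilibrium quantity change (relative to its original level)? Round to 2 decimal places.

+38.10

Solve the original market: 21 - 3p = 2p + 1, hence p = 4 and Q = 9.
The shock moves the curves to Qd = 21 - 3p and Qs = 4p + 1.
Setting them equal: 21 - 3p = 4p + 1 → 20 = 7p, so p = 20/7 ≈ 2.8571 and Q = 87/7 ≈ 12.4286.
%ΔQ = (12.4286 − 9) / 9 × 100 = +38.10%.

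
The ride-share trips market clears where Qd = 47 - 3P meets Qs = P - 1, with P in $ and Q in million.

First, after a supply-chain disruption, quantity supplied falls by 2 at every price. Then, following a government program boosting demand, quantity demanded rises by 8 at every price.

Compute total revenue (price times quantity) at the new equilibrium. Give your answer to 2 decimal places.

Solve the original market: 47 - 3P = P - 1, hence P = 12 and Q = 11.
With the change applied: demand Qd = 55 - 3P, supply Qs = P - 3.
New equilibrium: 55 - 3P = P - 3 ⇒ 58 = 4P ⇒ P = 14.5, Q = 11.5.
New expenditure = 14.5 × 11.5 = 166.75.

166.75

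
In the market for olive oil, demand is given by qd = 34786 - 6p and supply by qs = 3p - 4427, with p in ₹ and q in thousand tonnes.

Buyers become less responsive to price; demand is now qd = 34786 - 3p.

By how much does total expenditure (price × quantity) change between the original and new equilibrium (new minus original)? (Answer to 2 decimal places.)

+61543714.25

Solve the original market: 34786 - 6p = 3p - 4427, hence p = 4357 and q = 8644.
The shock moves the curves to qd = 34786 - 3p and qs = 3p - 4427.
Clearing the new market: 34786 - 3p = 3p - 4427, so p = 6535.5 and q = 15179.5.
Expenditure moves from 4357×8644 = 37661908 to 6535.5×15179.5 = 99205622.25; change = +61543714.25.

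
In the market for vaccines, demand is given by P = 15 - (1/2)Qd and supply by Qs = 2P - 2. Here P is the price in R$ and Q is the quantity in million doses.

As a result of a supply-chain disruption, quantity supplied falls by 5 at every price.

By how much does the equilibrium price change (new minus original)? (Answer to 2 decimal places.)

+1.25

Original equilibrium: 30 - 2P = 2P - 2 gives 32 = 4P, so P = 8 and Q = 14.
With the change applied: demand Qd = 30 - 2P, supply Qs = 2P - 7.
New equilibrium: 30 - 2P = 2P - 7 ⇒ 37 = 4P ⇒ P = 9.25, Q = 11.5.
ΔP = 9.25 − 8 = +1.25.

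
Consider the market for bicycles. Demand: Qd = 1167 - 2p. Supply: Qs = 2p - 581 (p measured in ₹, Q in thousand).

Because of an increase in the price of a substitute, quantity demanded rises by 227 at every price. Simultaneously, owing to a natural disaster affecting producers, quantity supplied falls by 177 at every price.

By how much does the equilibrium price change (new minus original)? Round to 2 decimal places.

+101.00

Before the shock: 1167 - 2p = 2p - 581 ⇒ 1748 = 4p ⇒ p = 437, Q = 293.
With the change applied: demand Qd = 1394 - 2p, supply Qs = 2p - 758.
New equilibrium: 1394 - 2p = 2p - 758 ⇒ 2152 = 4p ⇒ p = 538, Q = 318.
Δp = 538 − 437 = +101.00.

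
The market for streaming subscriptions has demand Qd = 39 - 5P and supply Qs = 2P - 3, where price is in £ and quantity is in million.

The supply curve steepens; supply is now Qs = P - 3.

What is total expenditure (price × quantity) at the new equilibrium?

Original equilibrium: 39 - 5P = 2P - 3 gives 42 = 7P, so P = 6 and Q = 9.
The shock moves the curves to Qd = 39 - 5P and Qs = P - 3.
Equate the new curves: 39 - 5P = P - 3, giving 42 = 6P, P = 7, Q = 4.
New expenditure = 7 × 4 = 28.

28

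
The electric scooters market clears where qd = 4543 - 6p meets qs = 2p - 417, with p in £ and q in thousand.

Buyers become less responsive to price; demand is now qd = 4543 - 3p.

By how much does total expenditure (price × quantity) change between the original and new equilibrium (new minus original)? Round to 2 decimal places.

+1044204.00

Before the shock: 4543 - 6p = 2p - 417 ⇒ 4960 = 8p ⇒ p = 620, q = 823.
The shock moves the curves to qd = 4543 - 3p and qs = 2p - 417.
Clearing the new market: 4543 - 3p = 2p - 417, so p = 992 and q = 1567.
Expenditure moves from 620×823 = 510260 to 992×1567 = 1554464; change = +1044204.00.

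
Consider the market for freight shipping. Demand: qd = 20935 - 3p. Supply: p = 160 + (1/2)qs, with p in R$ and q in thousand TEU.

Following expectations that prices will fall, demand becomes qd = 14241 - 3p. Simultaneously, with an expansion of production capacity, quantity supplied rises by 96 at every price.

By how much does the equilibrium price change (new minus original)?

Before the shock: 20935 - 3p = 2p - 320 ⇒ 21255 = 5p ⇒ p = 4251, q = 8182.
The new curves are qd = 14241 - 3p (demand) and qs = 2p - 224 (supply).
Equate the new curves: 14241 - 3p = 2p - 224, giving 14465 = 5p, p = 2893, q = 5562.
Δp = 2893 − 4251 = -1358.

-1358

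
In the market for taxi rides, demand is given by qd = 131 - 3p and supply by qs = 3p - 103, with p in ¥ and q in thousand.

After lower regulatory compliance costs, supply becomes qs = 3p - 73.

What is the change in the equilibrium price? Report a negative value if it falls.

-5

Initially, 131 - 3p = 3p - 103, so 234 = 6p and p = 39, q = 14.
The new curves are qd = 131 - 3p (demand) and qs = 3p - 73 (supply).
New equilibrium: 131 - 3p = 3p - 73 ⇒ 204 = 6p ⇒ p = 34, q = 29.
Δp = 34 − 39 = -5.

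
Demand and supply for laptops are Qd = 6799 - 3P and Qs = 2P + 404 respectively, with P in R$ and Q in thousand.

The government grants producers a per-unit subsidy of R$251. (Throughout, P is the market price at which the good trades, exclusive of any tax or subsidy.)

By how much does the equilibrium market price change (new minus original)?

-100.4

Initially, 6799 - 3P = 2P + 404, so 6395 = 5P and P = 1279, Q = 2962.
Since sellers receive the price plus the subsidy, the effective supply curve becomes Qs = 2P + 906.
Setting them equal: 6799 - 3P = 2P + 906 → 5893 = 5P, so P = 1178.6 and Q = 3263.2.
ΔP = 1178.6 − 1279 = -100.4.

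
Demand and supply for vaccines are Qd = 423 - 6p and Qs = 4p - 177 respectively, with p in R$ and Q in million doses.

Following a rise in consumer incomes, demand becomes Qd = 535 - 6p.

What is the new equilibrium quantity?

Before the shock: 423 - 6p = 4p - 177 ⇒ 600 = 10p ⇒ p = 60, Q = 63.
With the change applied: demand Qd = 535 - 6p, supply Qs = 4p - 177.
Setting them equal: 535 - 6p = 4p - 177 → 712 = 10p, so p = 71.2 and Q = 107.8.

107.8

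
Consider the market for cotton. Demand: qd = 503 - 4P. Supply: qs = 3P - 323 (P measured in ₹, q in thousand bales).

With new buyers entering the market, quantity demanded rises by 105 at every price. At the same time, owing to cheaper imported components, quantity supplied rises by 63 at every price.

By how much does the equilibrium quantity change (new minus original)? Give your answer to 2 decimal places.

Before the shock: 503 - 4P = 3P - 323 ⇒ 826 = 7P ⇒ P = 118, q = 31.
The shock moves the curves to qd = 608 - 4P and qs = 3P - 260.
Setting them equal: 608 - 4P = 3P - 260 → 868 = 7P, so P = 124 and q = 112.
Δq = 112 − 31 = +81.00.

+81.00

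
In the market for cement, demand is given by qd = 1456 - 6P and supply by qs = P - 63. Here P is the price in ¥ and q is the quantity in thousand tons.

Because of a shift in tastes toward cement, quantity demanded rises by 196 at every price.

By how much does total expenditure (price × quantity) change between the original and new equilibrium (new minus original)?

Initially, 1456 - 6P = P - 63, so 1519 = 7P and P = 217, q = 154.
The new curves are qd = 1652 - 6P (demand) and qs = P - 63 (supply).
Setting them equal: 1652 - 6P = P - 63 → 1715 = 7P, so P = 245 and q = 182.
Expenditure moves from 217×154 = 33418 to 245×182 = 44590; change = +11172.

+11172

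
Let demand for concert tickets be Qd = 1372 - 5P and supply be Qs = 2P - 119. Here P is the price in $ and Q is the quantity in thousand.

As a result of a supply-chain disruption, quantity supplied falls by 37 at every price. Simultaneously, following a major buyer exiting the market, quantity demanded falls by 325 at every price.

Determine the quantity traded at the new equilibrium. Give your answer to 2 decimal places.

187.71

Before the shock: 1372 - 5P = 2P - 119 ⇒ 1491 = 7P ⇒ P = 213, Q = 307.
After the shift, demand is Qd = 1047 - 5P and supply is Qs = 2P - 156.
Clearing the new market: 1047 - 5P = 2P - 156, so P = 1203/7 ≈ 171.8571 and Q = 1314/7 ≈ 187.7143.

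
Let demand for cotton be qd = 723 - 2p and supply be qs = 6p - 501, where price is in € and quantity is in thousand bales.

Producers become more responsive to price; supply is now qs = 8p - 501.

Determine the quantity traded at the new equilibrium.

Solve the original market: 723 - 2p = 6p - 501, hence p = 153 and q = 417.
The new curves are qd = 723 - 2p (demand) and qs = 8p - 501 (supply).
Clearing the new market: 723 - 2p = 8p - 501, so p = 122.4 and q = 478.2.

478.2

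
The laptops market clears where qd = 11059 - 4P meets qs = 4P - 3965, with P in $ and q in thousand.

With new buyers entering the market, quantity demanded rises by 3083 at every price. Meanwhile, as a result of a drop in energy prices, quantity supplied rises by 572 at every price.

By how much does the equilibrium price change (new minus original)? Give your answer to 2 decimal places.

Before the shock: 11059 - 4P = 4P - 3965 ⇒ 15024 = 8P ⇒ P = 1878, q = 3547.
After the shift, demand is qd = 14142 - 4P and supply is qs = 4P - 3393.
New equilibrium: 14142 - 4P = 4P - 3393 ⇒ 17535 = 8P ⇒ P = 2191.875, q = 5374.5.
ΔP = 2191.875 − 1878 = +313.88.

+313.88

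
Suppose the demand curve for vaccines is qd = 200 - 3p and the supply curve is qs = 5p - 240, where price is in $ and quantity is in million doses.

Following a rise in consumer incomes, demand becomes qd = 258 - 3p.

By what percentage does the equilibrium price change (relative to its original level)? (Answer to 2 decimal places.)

+13.18

Original equilibrium: 200 - 3p = 5p - 240 gives 440 = 8p, so p = 55 and q = 35.
After the shift, demand is qd = 258 - 3p and supply is qs = 5p - 240.
Clearing the new market: 258 - 3p = 5p - 240, so p = 62.25 and q = 71.25.
%Δp = (62.25 − 55) / 55 × 100 = +13.18%.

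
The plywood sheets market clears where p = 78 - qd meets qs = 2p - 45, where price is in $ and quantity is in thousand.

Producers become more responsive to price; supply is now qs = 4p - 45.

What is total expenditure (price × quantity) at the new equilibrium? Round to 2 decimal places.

1313.64

Original equilibrium: 78 - p = 2p - 45 gives 123 = 3p, so p = 41 and q = 37.
The new curves are qd = 78 - p (demand) and qs = 4p - 45 (supply).
New equilibrium: 78 - p = 4p - 45 ⇒ 123 = 5p ⇒ p = 24.6, q = 53.4.
New expenditure = 24.6 × 53.4 = 1313.64.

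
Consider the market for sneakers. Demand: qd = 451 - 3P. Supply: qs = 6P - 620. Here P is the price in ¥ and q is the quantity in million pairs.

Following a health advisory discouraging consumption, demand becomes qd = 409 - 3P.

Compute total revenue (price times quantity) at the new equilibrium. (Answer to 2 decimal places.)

7546.00

Initially, 451 - 3P = 6P - 620, so 1071 = 9P and P = 119, q = 94.
With the change applied: demand qd = 409 - 3P, supply qs = 6P - 620.
Equate the new curves: 409 - 3P = 6P - 620, giving 1029 = 9P, P = 343/3 ≈ 114.3333, q = 66.
New expenditure = 114.3333 × 66 = 7546.00.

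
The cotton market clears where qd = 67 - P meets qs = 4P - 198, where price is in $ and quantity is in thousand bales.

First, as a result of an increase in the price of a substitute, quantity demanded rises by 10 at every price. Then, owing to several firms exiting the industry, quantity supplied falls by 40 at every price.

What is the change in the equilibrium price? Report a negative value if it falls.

+10

Solve the original market: 67 - P = 4P - 198, hence P = 53 and q = 14.
The shock moves the curves to qd = 77 - P and qs = 4P - 238.
Equate the new curves: 77 - P = 4P - 238, giving 315 = 5P, P = 63, q = 14.
ΔP = 63 − 53 = +10.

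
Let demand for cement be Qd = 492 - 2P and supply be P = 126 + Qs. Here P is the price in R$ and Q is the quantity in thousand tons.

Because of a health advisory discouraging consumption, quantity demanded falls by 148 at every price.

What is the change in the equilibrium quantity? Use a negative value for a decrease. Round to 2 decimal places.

-49.33

Initially, 492 - 2P = P - 126, so 618 = 3P and P = 206, Q = 80.
The new curves are Qd = 344 - 2P (demand) and Qs = P - 126 (supply).
New equilibrium: 344 - 2P = P - 126 ⇒ 470 = 3P ⇒ P = 470/3 ≈ 156.6667, Q = 92/3 ≈ 30.6667.
ΔQ = 30.6667 − 80 = -49.33.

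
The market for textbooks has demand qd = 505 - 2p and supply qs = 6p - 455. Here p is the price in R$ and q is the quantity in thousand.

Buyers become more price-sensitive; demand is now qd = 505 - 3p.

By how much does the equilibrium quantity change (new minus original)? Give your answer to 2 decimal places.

-80.00

Solve the original market: 505 - 2p = 6p - 455, hence p = 120 and q = 265.
The new curves are qd = 505 - 3p (demand) and qs = 6p - 455 (supply).
Equate the new curves: 505 - 3p = 6p - 455, giving 960 = 9p, p = 320/3 ≈ 106.6667, q = 185.
Δq = 185 − 265 = -80.00.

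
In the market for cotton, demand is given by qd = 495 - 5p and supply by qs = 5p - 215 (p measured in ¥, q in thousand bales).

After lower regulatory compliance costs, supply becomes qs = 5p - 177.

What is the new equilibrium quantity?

159

Initially, 495 - 5p = 5p - 215, so 710 = 10p and p = 71, q = 140.
The shock moves the curves to qd = 495 - 5p and qs = 5p - 177.
Setting them equal: 495 - 5p = 5p - 177 → 672 = 10p, so p = 67.2 and q = 159.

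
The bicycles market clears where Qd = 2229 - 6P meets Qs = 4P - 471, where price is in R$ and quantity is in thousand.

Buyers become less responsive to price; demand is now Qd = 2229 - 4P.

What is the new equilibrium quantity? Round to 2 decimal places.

879.00

Original equilibrium: 2229 - 6P = 4P - 471 gives 2700 = 10P, so P = 270 and Q = 609.
After the shift, demand is Qd = 2229 - 4P and supply is Qs = 4P - 471.
Clearing the new market: 2229 - 4P = 4P - 471, so P = 337.5 and Q = 879.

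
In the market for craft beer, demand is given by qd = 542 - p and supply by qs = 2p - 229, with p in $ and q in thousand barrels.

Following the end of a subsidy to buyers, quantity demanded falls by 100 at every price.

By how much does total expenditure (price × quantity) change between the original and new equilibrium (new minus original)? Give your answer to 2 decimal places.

Original equilibrium: 542 - p = 2p - 229 gives 771 = 3p, so p = 257 and q = 285.
The new curves are qd = 442 - p (demand) and qs = 2p - 229 (supply).
New equilibrium: 442 - p = 2p - 229 ⇒ 671 = 3p ⇒ p = 671/3 ≈ 223.6667, q = 655/3 ≈ 218.3333.
Expenditure moves from 257×285 = 73245 to 223.6667×218.3333 = 48833.8889; change = -24411.11.

-24411.11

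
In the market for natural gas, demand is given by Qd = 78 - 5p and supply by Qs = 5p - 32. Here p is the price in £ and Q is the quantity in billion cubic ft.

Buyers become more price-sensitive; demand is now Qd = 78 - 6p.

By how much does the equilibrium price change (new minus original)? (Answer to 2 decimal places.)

-1.00

Solve the original market: 78 - 5p = 5p - 32, hence p = 11 and Q = 23.
With the change applied: demand Qd = 78 - 6p, supply Qs = 5p - 32.
Setting them equal: 78 - 6p = 5p - 32 → 110 = 11p, so p = 10 and Q = 18.
Δp = 10 − 11 = -1.00.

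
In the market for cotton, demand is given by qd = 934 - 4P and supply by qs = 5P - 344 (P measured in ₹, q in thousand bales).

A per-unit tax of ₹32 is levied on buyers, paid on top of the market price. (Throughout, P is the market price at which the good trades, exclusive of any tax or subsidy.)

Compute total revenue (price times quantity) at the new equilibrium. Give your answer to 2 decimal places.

37680.25

Initially, 934 - 4P = 5P - 344, so 1278 = 9P and P = 142, q = 366.
Since buyers pay the price plus the tax, the effective demand curve becomes qd = 806 - 4P.
New equilibrium: 806 - 4P = 5P - 344 ⇒ 1150 = 9P ⇒ P = 1150/9 ≈ 127.7778, q = 2654/9 ≈ 294.8889.
New expenditure = 127.7778 × 294.8889 = 37680.25.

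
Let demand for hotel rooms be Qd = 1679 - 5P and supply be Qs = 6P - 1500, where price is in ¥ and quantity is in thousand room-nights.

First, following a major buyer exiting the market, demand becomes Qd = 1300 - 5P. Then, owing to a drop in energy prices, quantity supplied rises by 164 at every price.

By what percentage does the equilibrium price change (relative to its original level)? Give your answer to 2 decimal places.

Before the shock: 1679 - 5P = 6P - 1500 ⇒ 3179 = 11P ⇒ P = 289, Q = 234.
The shock moves the curves to Qd = 1300 - 5P and Qs = 6P - 1336.
Setting them equal: 1300 - 5P = 6P - 1336 → 2636 = 11P, so P = 2636/11 ≈ 239.6364 and Q = 1120/11 ≈ 101.8182.
%ΔP = (239.6364 − 289) / 289 × 100 = -17.08%.

-17.08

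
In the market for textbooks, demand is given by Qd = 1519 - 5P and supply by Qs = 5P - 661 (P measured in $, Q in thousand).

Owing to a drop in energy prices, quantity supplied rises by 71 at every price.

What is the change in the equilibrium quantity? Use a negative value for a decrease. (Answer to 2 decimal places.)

+35.50

Before the shock: 1519 - 5P = 5P - 661 ⇒ 2180 = 10P ⇒ P = 218, Q = 429.
The new curves are Qd = 1519 - 5P (demand) and Qs = 5P - 590 (supply).
New equilibrium: 1519 - 5P = 5P - 590 ⇒ 2109 = 10P ⇒ P = 210.9, Q = 464.5.
ΔQ = 464.5 − 429 = +35.50.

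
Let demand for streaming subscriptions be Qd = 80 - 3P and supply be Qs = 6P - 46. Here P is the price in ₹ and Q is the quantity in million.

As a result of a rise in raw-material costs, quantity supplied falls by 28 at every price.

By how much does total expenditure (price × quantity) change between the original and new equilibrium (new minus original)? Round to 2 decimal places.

-41.48

Solve the original market: 80 - 3P = 6P - 46, hence P = 14 and Q = 38.
With the change applied: demand Qd = 80 - 3P, supply Qs = 6P - 74.
Equate the new curves: 80 - 3P = 6P - 74, giving 154 = 9P, P = 154/9 ≈ 17.1111, Q = 86/3 ≈ 28.6667.
Expenditure moves from 14×38 = 532 to 17.1111×28.6667 = 490.5185; change = -41.48.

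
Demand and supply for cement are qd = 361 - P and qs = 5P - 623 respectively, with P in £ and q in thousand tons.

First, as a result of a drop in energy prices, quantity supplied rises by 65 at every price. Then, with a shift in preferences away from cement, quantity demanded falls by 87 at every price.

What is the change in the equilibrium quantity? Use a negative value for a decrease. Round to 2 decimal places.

-61.67

Original equilibrium: 361 - P = 5P - 623 gives 984 = 6P, so P = 164 and q = 197.
With the change applied: demand qd = 274 - P, supply qs = 5P - 558.
Clearing the new market: 274 - P = 5P - 558, so P = 416/3 ≈ 138.6667 and q = 406/3 ≈ 135.3333.
Δq = 135.3333 − 197 = -61.67.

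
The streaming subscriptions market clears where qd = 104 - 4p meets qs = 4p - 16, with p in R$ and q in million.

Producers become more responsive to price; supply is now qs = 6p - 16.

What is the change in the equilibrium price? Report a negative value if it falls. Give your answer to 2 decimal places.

-3.00

Before the shock: 104 - 4p = 4p - 16 ⇒ 120 = 8p ⇒ p = 15, q = 44.
The new curves are qd = 104 - 4p (demand) and qs = 6p - 16 (supply).
New equilibrium: 104 - 4p = 6p - 16 ⇒ 120 = 10p ⇒ p = 12, q = 56.
Δp = 12 − 15 = -3.00.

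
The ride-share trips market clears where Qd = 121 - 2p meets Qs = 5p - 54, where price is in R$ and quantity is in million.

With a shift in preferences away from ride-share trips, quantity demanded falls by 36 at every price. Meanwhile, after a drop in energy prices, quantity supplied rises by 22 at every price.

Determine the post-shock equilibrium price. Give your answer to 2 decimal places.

Before the shock: 121 - 2p = 5p - 54 ⇒ 175 = 7p ⇒ p = 25, Q = 71.
With the change applied: demand Qd = 85 - 2p, supply Qs = 5p - 32.
Clearing the new market: 85 - 2p = 5p - 32, so p = 117/7 ≈ 16.7143 and Q = 361/7 ≈ 51.5714.

16.71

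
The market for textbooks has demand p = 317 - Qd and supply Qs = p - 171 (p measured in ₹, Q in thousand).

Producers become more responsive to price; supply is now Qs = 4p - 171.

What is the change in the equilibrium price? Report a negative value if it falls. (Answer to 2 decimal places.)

Before the shock: 317 - p = p - 171 ⇒ 488 = 2p ⇒ p = 244, Q = 73.
The shock moves the curves to Qd = 317 - p and Qs = 4p - 171.
Clearing the new market: 317 - p = 4p - 171, so p = 97.6 and Q = 219.4.
Δp = 97.6 − 244 = -146.40.

-146.40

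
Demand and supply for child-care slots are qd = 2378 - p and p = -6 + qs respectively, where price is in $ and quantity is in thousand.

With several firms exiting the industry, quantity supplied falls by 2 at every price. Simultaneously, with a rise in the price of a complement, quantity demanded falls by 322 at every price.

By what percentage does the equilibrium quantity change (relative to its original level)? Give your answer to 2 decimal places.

-13.59

Solve the original market: 2378 - p = p + 6, hence p = 1186 and q = 1192.
The new curves are qd = 2056 - p (demand) and qs = p + 4 (supply).
Setting them equal: 2056 - p = p + 4 → 2052 = 2p, so p = 1026 and q = 1030.
%Δq = (1030 − 1192) / 1192 × 100 = -13.59%.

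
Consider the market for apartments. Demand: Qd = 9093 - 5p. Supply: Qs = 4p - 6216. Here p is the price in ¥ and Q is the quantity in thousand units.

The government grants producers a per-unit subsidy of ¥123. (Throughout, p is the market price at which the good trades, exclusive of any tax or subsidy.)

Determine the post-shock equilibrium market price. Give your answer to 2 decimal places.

1646.33

Before the shock: 9093 - 5p = 4p - 6216 ⇒ 15309 = 9p ⇒ p = 1701, Q = 588.
Since sellers receive the price plus the subsidy, the effective supply curve becomes Qs = 4p - 5724.
Setting them equal: 9093 - 5p = 4p - 5724 → 14817 = 9p, so p = 4939/3 ≈ 1646.3333 and Q = 2584/3 ≈ 861.3333.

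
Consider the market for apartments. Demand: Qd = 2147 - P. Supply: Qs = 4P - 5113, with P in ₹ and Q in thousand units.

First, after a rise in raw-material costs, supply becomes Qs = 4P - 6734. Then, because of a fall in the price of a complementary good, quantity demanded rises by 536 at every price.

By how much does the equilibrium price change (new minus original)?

+431.4

Solve the original market: 2147 - P = 4P - 5113, hence P = 1452 and Q = 695.
The new curves are Qd = 2683 - P (demand) and Qs = 4P - 6734 (supply).
Setting them equal: 2683 - P = 4P - 6734 → 9417 = 5P, so P = 1883.4 and Q = 799.6.
ΔP = 1883.4 − 1452 = +431.4.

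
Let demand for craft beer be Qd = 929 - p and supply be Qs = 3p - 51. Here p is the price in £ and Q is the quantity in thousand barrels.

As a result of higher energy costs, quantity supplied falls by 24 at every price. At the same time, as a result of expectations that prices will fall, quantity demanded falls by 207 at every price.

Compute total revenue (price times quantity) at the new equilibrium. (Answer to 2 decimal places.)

104157.94

Solve the original market: 929 - p = 3p - 51, hence p = 245 and Q = 684.
After the shift, demand is Qd = 722 - p and supply is Qs = 3p - 75.
Setting them equal: 722 - p = 3p - 75 → 797 = 4p, so p = 199.25 and Q = 522.75.
New expenditure = 199.25 × 522.75 = 104157.94.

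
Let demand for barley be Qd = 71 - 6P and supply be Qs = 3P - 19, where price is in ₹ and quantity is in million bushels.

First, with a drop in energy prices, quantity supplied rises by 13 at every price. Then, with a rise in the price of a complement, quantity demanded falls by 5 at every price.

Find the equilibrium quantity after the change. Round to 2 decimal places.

18.00

Original equilibrium: 71 - 6P = 3P - 19 gives 90 = 9P, so P = 10 and Q = 11.
With the change applied: demand Qd = 66 - 6P, supply Qs = 3P - 6.
New equilibrium: 66 - 6P = 3P - 6 ⇒ 72 = 9P ⇒ P = 8, Q = 18.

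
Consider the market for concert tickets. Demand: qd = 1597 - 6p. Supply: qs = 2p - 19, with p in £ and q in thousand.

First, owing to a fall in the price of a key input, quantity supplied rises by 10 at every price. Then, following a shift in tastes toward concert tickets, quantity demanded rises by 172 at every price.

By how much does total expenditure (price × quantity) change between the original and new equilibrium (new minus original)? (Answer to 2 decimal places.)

Solve the original market: 1597 - 6p = 2p - 19, hence p = 202 and q = 385.
The shock moves the curves to qd = 1769 - 6p and qs = 2p - 9.
Setting them equal: 1769 - 6p = 2p - 9 → 1778 = 8p, so p = 222.25 and q = 435.5.
Expenditure moves from 202×385 = 77770 to 222.25×435.5 = 96789.875; change = +19019.88.

+19019.88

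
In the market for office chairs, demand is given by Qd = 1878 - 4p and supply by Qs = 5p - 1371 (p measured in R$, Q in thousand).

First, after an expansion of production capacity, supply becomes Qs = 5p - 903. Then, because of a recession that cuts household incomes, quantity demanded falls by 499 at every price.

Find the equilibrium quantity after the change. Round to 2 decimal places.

364.78

Original equilibrium: 1878 - 4p = 5p - 1371 gives 3249 = 9p, so p = 361 and Q = 434.
The new curves are Qd = 1379 - 4p (demand) and Qs = 5p - 903 (supply).
Equate the new curves: 1379 - 4p = 5p - 903, giving 2282 = 9p, p = 2282/9 ≈ 253.5556, Q = 3283/9 ≈ 364.7778.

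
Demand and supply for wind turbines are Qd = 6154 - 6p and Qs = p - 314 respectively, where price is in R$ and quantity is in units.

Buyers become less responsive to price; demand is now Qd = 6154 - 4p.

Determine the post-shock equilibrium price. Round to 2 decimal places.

1293.60

Initially, 6154 - 6p = p - 314, so 6468 = 7p and p = 924, Q = 610.
The new curves are Qd = 6154 - 4p (demand) and Qs = p - 314 (supply).
Clearing the new market: 6154 - 4p = p - 314, so p = 1293.6 and Q = 979.6.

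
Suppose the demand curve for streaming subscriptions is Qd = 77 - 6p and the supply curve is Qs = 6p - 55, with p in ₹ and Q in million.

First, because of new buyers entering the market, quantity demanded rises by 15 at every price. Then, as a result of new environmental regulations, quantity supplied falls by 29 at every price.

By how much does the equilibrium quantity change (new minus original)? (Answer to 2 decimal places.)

Solve the original market: 77 - 6p = 6p - 55, hence p = 11 and Q = 11.
After the shift, demand is Qd = 92 - 6p and supply is Qs = 6p - 84.
New equilibrium: 92 - 6p = 6p - 84 ⇒ 176 = 12p ⇒ p = 44/3 ≈ 14.6667, Q = 4.
ΔQ = 4 − 11 = -7.00.

-7.00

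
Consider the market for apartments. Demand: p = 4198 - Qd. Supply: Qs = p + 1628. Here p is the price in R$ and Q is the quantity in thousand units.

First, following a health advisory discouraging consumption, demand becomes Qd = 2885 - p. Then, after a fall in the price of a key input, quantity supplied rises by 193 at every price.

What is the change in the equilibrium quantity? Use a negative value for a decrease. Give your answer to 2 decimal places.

Initially, 4198 - p = p + 1628, so 2570 = 2p and p = 1285, Q = 2913.
After the shift, demand is Qd = 2885 - p and supply is Qs = p + 1821.
Clearing the new market: 2885 - p = p + 1821, so p = 532 and Q = 2353.
ΔQ = 2353 − 2913 = -560.00.

-560.00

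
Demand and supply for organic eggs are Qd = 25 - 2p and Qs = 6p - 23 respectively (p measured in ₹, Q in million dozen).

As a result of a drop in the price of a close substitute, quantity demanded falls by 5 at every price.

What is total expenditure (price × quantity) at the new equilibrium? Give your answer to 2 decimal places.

Before the shock: 25 - 2p = 6p - 23 ⇒ 48 = 8p ⇒ p = 6, Q = 13.
The shock moves the curves to Qd = 20 - 2p and Qs = 6p - 23.
Clearing the new market: 20 - 2p = 6p - 23, so p = 5.375 and Q = 9.25.
New expenditure = 5.375 × 9.25 = 49.72.

49.72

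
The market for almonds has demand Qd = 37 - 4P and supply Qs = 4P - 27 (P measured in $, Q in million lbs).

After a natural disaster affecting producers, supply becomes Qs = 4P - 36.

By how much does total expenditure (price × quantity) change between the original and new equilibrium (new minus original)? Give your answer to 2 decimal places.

-35.44

Original equilibrium: 37 - 4P = 4P - 27 gives 64 = 8P, so P = 8 and Q = 5.
With the change applied: demand Qd = 37 - 4P, supply Qs = 4P - 36.
New equilibrium: 37 - 4P = 4P - 36 ⇒ 73 = 8P ⇒ P = 9.125, Q = 0.5.
Expenditure moves from 8×5 = 40 to 9.125×0.5 = 4.5625; change = -35.44.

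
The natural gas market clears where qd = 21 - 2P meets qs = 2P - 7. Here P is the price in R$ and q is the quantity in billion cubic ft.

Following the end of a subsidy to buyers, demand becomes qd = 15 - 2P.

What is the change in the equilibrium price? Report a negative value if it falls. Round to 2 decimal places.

Initially, 21 - 2P = 2P - 7, so 28 = 4P and P = 7, q = 7.
After the shift, demand is qd = 15 - 2P and supply is qs = 2P - 7.
Setting them equal: 15 - 2P = 2P - 7 → 22 = 4P, so P = 5.5 and q = 4.
ΔP = 5.5 − 7 = -1.50.

-1.50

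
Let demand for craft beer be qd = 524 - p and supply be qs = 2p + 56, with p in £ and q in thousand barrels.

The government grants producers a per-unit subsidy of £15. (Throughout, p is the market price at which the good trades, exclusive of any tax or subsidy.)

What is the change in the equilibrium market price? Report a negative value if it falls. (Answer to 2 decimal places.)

Before the shock: 524 - p = 2p + 56 ⇒ 468 = 3p ⇒ p = 156, q = 368.
Since sellers receive the price plus the subsidy, the effective supply curve becomes qs = 2p + 86.
New equilibrium: 524 - p = 2p + 86 ⇒ 438 = 3p ⇒ p = 146, q = 378.
Δp = 146 − 156 = -10.00.

-10.00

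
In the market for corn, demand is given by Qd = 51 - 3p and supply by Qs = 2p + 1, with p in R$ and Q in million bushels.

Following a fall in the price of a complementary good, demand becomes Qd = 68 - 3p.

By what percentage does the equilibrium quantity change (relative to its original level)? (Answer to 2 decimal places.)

+32.38

Solve the original market: 51 - 3p = 2p + 1, hence p = 10 and Q = 21.
The shock moves the curves to Qd = 68 - 3p and Qs = 2p + 1.
Equate the new curves: 68 - 3p = 2p + 1, giving 67 = 5p, p = 13.4, Q = 27.8.
%ΔQ = (27.8 − 21) / 21 × 100 = +32.38%.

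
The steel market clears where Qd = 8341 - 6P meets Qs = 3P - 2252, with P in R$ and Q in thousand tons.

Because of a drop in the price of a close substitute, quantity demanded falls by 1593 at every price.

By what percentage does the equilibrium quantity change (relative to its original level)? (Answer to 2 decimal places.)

Before the shock: 8341 - 6P = 3P - 2252 ⇒ 10593 = 9P ⇒ P = 1177, Q = 1279.
The shock moves the curves to Qd = 6748 - 6P and Qs = 3P - 2252.
Setting them equal: 6748 - 6P = 3P - 2252 → 9000 = 9P, so P = 1000 and Q = 748.
%ΔQ = (748 − 1279) / 1279 × 100 = -41.52%.

-41.52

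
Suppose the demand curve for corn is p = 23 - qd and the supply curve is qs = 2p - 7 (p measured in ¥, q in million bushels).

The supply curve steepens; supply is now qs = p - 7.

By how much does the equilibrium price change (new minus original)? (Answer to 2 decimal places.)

+5.00

Solve the original market: 23 - p = 2p - 7, hence p = 10 and q = 13.
With the change applied: demand qd = 23 - p, supply qs = p - 7.
Clearing the new market: 23 - p = p - 7, so p = 15 and q = 8.
Δp = 15 − 10 = +5.00.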